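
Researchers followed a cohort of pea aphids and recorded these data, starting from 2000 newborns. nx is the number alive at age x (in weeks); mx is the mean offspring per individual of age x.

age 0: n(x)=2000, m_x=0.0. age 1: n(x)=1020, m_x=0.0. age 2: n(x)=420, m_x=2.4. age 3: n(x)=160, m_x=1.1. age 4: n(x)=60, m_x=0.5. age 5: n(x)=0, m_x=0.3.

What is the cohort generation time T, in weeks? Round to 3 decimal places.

lx = nx/n0 = nx/2000: 1, 0.51, 0.21, 0.08, 0.03, 0
lx·mx: 0, 0, 0.504, 0.088, 0.015, 0 → R0 = 0.607
x·lx·mx: 0, 0, 1.008, 0.264, 0.06, 0 → Σ = 1.332
T = 1.332 / 0.607 = 2.194399… → 2.194

2.194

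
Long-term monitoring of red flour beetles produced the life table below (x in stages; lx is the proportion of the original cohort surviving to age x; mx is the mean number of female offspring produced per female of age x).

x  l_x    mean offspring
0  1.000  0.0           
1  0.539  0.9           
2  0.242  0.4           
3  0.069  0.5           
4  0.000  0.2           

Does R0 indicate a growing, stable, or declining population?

declining

R0 = Σ lx·mx = 0 + 0.4851 + 0.0968 + 0.0345 + 0 = 0.6164
R0 < 1, so the population is declining.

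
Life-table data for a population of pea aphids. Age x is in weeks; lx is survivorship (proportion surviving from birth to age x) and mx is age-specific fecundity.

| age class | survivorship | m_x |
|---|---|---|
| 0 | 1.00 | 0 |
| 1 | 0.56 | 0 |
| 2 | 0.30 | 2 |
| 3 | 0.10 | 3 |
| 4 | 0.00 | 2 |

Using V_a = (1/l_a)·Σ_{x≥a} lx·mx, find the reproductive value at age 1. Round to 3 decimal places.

lx·mx for x ≥ 1: 0, 0.6, 0.3, 0 → sum = 0.9
V_1 = 0.9 / l_1 = 0.9 / 0.56 = 1.607143… → 1.607

1.607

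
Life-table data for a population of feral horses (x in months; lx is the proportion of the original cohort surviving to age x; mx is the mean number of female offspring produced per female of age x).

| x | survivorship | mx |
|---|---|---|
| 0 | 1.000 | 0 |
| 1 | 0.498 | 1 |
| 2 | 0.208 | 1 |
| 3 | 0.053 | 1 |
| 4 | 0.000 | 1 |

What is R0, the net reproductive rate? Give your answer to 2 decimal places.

lx·mx by age: 0, 0.498, 0.208, 0.053, 0
R0 = Σ lx·mx = 0.759 → 0.76

0.76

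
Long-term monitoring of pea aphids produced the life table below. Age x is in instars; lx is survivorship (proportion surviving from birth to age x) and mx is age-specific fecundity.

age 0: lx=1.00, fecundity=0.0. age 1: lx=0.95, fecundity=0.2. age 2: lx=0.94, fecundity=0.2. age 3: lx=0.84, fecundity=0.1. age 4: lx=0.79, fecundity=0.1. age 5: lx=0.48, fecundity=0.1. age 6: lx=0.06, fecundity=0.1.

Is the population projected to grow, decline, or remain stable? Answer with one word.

declining

R0 = Σ lx·mx = 0 + 0.19 + 0.188 + 0.084 + 0.079 + 0.048 + 0.006 = 0.595
R0 < 1, so the population is declining.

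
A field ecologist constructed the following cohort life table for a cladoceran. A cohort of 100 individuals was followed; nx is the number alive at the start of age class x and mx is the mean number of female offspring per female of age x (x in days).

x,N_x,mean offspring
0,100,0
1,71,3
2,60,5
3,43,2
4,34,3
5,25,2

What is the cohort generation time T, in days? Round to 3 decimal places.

lx = nx/n0 = nx/100: 1, 0.71, 0.6, 0.43, 0.34, 0.25
lx·mx: 0, 2.13, 3, 0.86, 1.02, 0.5 → R0 = 7.51
x·lx·mx: 0, 2.13, 6, 2.58, 4.08, 2.5 → Σ = 17.29
T = 17.29 / 7.51 = 2.302264… → 2.302

2.302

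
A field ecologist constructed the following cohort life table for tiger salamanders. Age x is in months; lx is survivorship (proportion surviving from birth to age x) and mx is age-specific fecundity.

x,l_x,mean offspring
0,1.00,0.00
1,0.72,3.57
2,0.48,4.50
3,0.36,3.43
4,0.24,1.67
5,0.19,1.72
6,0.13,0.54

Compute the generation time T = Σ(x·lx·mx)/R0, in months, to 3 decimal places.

2.108

lx·mx: 0, 2.5704, 2.16, 1.2348, 0.4008, 0.3268, 0.0702 → R0 = 6.763
x·lx·mx: 0, 2.5704, 4.32, 3.7044, 1.6032, 1.634, 0.4212 → Σ = 14.2532
T = 14.2532 / 6.763 = 2.107526… → 2.108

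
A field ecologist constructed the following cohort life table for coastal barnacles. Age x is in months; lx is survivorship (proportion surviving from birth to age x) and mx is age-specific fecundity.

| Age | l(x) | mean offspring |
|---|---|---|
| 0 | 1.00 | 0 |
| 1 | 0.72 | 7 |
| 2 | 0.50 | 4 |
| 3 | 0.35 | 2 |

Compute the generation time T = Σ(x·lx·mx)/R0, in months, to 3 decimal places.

lx·mx: 0, 5.04, 2, 0.7 → R0 = 7.74
x·lx·mx: 0, 5.04, 4, 2.1 → Σ = 11.14
T = 11.14 / 7.74 = 1.439276… → 1.439

1.439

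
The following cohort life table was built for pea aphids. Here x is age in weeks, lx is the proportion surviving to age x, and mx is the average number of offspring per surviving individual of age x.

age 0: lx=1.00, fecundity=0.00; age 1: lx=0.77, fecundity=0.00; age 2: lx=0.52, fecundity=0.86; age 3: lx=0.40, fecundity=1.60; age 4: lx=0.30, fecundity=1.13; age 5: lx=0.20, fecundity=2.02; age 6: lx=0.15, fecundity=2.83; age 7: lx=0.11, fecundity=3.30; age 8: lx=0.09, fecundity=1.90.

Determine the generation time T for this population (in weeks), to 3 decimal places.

lx·mx: 0, 0, 0.4472, 0.64, 0.339, 0.404, 0.4245, 0.363, 0.171 → R0 = 2.7887
x·lx·mx: 0, 0, 0.8944, 1.92, 1.356, 2.02, 2.547, 2.541, 1.368 → Σ = 12.6464
T = 12.6464 / 2.7887 = 4.534873… → 4.535

4.535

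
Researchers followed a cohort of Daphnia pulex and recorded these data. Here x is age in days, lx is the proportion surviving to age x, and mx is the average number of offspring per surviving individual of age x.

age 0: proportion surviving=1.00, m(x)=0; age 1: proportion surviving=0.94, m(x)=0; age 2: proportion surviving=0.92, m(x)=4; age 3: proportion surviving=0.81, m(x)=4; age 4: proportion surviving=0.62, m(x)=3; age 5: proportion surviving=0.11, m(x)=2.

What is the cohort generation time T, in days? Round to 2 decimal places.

2.85

lx·mx: 0, 0, 3.68, 3.24, 1.86, 0.22 → R0 = 9
x·lx·mx: 0, 0, 7.36, 9.72, 7.44, 1.1 → Σ = 25.62
T = 25.62 / 9 = 2.846667… → 2.85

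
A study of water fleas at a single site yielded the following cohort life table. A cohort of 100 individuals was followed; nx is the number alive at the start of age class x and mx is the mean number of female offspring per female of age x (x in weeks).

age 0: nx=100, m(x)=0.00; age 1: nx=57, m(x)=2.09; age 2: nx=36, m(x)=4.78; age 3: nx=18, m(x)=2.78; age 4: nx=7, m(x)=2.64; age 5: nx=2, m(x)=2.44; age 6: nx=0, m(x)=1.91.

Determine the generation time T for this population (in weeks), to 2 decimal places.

lx = nx/n0 = nx/100: 1, 0.57, 0.36, 0.18, 0.07, 0.02, 0
lx·mx: 0, 1.1913, 1.7208, 0.5004, 0.1848, 0.0488, 0 → R0 = 3.6461
x·lx·mx: 0, 1.1913, 3.4416, 1.5012, 0.7392, 0.244, 0 → Σ = 7.1173
T = 7.1173 / 3.6461 = 1.952031… → 1.95

1.95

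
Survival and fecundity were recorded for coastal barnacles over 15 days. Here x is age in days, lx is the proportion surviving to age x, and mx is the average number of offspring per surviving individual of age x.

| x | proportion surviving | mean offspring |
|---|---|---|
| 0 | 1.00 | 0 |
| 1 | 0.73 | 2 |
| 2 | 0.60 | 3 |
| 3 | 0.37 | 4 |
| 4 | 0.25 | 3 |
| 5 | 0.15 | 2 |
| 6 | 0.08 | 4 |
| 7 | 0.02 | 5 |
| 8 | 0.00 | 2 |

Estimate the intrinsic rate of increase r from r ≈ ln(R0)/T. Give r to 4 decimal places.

R0 = Σ lx·mx = 0 + 1.46 + 1.8 + 1.48 + 0.75 + 0.3 + 0.32 + 0.1 + 0 = 6.21
Σ x·lx·mx = 16.62; T = 16.62/6.21 = 2.67633…
r ≈ ln(R0)/T = ln(6.21)/2.67633… = 0.682338… → 0.6823

0.6823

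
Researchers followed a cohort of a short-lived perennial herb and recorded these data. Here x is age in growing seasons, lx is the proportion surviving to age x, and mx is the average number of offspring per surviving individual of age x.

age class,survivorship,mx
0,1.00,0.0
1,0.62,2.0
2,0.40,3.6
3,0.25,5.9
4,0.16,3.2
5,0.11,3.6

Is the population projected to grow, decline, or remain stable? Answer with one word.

R0 = Σ lx·mx = 0 + 1.24 + 1.44 + 1.475 + 0.512 + 0.396 = 5.063
R0 > 1, so the population is growing.

growing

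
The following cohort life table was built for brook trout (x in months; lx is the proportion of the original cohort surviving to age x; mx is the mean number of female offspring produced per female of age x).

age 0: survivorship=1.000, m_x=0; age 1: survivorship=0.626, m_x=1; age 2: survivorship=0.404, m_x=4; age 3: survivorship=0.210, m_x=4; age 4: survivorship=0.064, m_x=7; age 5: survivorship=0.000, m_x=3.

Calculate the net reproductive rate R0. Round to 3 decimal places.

3.530

lx·mx by age: 0, 0.626, 1.616, 0.84, 0.448, 0
R0 = Σ lx·mx = 3.53 → 3.530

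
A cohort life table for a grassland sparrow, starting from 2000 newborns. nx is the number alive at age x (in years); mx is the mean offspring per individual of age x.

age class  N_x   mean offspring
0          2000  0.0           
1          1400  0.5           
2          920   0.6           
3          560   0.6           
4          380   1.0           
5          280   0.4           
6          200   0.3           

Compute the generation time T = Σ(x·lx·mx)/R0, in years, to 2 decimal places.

2.45

lx = nx/n0 = nx/2000: 1, 0.7, 0.46, 0.28, 0.19, 0.14, 0.1
lx·mx: 0, 0.35, 0.276, 0.168, 0.19, 0.056, 0.03 → R0 = 1.07
x·lx·mx: 0, 0.35, 0.552, 0.504, 0.76, 0.28, 0.18 → Σ = 2.626
T = 2.626 / 1.07 = 2.454206… → 2.45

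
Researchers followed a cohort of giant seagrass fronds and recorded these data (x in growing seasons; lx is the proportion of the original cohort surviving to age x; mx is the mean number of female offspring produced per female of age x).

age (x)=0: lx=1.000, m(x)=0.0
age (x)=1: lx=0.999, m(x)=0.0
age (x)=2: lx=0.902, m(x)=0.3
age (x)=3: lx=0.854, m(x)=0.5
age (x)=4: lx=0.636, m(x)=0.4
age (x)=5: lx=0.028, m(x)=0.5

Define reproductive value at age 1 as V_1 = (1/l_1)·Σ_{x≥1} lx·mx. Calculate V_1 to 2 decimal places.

0.97

lx·mx for x ≥ 1: 0, 0.2706, 0.427, 0.2544, 0.014 → sum = 0.966
V_1 = 0.966 / l_1 = 0.966 / 0.999 = 0.966967… → 0.97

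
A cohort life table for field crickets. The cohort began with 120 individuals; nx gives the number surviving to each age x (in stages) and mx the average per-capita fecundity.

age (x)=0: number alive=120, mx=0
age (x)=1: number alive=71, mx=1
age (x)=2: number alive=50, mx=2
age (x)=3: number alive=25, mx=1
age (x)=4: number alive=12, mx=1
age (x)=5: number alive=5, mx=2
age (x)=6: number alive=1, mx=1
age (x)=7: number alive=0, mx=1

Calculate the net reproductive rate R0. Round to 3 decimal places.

1.825

lx = nx/n0 = nx/120: 1, 0.59167…, 0.41667…, 0.20833…, 0.1, 0.04167…, 0.00833…, 0
lx·mx by age: 0, 0.591667…, 0.833333…, 0.208333…, 0.1, 0.083333…, 0.008333…, 0
R0 = Σ lx·mx = 1.825… → 1.825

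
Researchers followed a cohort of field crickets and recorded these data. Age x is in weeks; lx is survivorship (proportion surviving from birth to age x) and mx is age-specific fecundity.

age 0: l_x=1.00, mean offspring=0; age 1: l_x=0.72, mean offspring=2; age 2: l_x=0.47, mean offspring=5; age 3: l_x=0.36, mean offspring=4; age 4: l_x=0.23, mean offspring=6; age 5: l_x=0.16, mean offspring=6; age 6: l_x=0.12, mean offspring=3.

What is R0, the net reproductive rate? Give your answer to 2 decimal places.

7.93

lx·mx by age: 0, 1.44, 2.35, 1.44, 1.38, 0.96, 0.36
R0 = Σ lx·mx = 7.93 → 7.93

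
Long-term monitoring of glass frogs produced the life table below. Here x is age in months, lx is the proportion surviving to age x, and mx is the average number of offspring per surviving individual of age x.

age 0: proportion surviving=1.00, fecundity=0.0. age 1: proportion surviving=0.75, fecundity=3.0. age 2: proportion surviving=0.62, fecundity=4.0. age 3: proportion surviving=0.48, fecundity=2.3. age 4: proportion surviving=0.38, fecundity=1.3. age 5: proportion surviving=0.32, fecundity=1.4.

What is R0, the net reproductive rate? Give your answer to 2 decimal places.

6.78

lx·mx by age: 0, 2.25, 2.48, 1.104, 0.494, 0.448
R0 = Σ lx·mx = 6.776 → 6.78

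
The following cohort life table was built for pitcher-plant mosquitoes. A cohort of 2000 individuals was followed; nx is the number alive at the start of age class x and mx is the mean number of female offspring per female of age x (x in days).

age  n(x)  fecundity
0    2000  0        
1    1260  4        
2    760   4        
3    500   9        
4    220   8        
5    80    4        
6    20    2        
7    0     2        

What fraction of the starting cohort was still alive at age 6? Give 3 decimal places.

0.010

l_6 = n_6/n_0 = 20/2000 = 0.01 → 0.010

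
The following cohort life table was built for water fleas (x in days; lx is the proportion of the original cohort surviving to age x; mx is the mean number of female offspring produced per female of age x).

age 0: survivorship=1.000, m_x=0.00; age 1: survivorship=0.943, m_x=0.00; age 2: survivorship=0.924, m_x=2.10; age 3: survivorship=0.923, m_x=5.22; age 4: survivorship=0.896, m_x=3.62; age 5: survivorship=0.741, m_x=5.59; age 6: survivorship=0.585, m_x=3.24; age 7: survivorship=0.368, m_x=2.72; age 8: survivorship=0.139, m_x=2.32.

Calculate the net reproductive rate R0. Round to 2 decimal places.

17.36

lx·mx by age: 0, 0, 1.9404, 4.81806, 3.24352, 4.14219, 1.8954, 1.00096, 0.32248
R0 = Σ lx·mx = 17.36301 → 17.36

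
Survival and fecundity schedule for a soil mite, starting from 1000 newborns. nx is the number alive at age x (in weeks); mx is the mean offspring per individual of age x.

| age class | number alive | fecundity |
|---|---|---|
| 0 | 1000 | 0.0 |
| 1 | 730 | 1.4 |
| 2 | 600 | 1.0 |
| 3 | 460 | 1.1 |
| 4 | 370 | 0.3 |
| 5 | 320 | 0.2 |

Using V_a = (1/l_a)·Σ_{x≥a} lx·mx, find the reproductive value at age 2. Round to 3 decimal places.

2.135

lx = nx/n0 = nx/1000: 1, 0.73, 0.6, 0.46, 0.37, 0.32
lx·mx for x ≥ 2: 0.6, 0.506, 0.111, 0.064 → sum = 1.281
V_2 = 1.281 / l_2 = 1.281 / 0.6 = 2.135 → 2.135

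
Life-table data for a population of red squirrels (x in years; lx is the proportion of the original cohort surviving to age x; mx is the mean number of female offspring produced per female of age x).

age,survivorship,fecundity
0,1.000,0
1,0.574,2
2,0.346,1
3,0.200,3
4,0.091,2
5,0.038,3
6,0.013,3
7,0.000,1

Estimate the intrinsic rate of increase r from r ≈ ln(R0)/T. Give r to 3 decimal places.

R0 = Σ lx·mx = 0 + 1.148 + 0.346 + 0.6 + 0.182 + 0.114 + 0.039 + 0 = 2.429
Σ x·lx·mx = 5.172; T = 5.172/2.429 = 2.12927…
r ≈ ln(R0)/T = ln(2.429)/2.12927… = 0.4168… → 0.417

0.417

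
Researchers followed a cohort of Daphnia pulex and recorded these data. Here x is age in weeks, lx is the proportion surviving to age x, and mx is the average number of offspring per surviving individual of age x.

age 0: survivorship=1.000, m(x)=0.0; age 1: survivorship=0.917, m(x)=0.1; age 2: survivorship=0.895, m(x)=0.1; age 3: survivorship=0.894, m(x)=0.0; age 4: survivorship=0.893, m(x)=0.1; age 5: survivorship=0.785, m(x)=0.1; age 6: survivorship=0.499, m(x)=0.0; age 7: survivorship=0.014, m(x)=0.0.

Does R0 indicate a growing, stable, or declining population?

declining

R0 = Σ lx·mx = 0 + 0.0917 + 0.0895 + 0 + 0.0893 + 0.0785 + 0 + 0 = 0.349
R0 < 1, so the population is declining.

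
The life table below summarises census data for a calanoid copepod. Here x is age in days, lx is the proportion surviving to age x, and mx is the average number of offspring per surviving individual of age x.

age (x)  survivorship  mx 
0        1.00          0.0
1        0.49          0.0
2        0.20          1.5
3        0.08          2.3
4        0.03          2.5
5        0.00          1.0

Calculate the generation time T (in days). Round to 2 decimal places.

2.60

lx·mx: 0, 0, 0.3, 0.184, 0.075, 0 → R0 = 0.559
x·lx·mx: 0, 0, 0.6, 0.552, 0.3, 0 → Σ = 1.452
T = 1.452 / 0.559 = 2.597496… → 2.60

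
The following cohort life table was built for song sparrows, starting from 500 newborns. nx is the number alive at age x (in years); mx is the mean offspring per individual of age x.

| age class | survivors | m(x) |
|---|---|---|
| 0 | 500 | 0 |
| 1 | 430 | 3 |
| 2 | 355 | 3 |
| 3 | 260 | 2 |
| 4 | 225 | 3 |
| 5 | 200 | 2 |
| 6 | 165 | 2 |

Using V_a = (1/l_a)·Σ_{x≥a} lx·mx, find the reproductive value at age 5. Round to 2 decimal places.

3.65

lx = nx/n0 = nx/500: 1, 0.86, 0.71, 0.52, 0.45, 0.4, 0.33
lx·mx for x ≥ 5: 0.8, 0.66 → sum = 1.46
V_5 = 1.46 / l_5 = 1.46 / 0.4 = 3.65 → 3.65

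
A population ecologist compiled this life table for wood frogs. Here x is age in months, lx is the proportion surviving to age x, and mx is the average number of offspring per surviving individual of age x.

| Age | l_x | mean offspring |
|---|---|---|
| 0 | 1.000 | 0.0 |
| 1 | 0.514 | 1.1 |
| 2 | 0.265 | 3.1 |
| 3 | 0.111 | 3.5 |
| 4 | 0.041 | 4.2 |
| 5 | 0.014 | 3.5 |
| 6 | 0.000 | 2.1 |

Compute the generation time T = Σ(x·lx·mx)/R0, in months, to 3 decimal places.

2.158

lx·mx: 0, 0.5654, 0.8215, 0.3885, 0.1722, 0.049, 0 → R0 = 1.9966
x·lx·mx: 0, 0.5654, 1.643, 1.1655, 0.6888, 0.245, 0 → Σ = 4.3077
T = 4.3077 / 1.9966 = 2.157518… → 2.158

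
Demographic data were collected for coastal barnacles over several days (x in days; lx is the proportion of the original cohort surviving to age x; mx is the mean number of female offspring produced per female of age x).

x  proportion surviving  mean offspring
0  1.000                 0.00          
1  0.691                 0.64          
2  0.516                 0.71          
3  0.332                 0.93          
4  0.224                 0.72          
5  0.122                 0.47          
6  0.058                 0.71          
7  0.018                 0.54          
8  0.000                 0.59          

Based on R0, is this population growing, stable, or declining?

R0 = Σ lx·mx = 0 + 0.44224 + 0.36636 + 0.30876 + 0.16128 + 0.05734 + 0.04118 + 0.00972 + 0 = 1.38688
R0 > 1, so the population is growing.

growing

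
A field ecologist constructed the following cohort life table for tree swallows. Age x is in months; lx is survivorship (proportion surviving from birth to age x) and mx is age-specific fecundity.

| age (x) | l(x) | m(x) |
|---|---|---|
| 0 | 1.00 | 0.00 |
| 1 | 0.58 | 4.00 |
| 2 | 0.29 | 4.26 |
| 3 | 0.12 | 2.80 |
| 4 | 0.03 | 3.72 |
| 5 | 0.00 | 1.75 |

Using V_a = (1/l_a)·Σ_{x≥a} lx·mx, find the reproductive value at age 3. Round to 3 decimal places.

3.730

lx·mx for x ≥ 3: 0.336, 0.1116, 0 → sum = 0.4476
V_3 = 0.4476 / l_3 = 0.4476 / 0.12 = 3.73 → 3.730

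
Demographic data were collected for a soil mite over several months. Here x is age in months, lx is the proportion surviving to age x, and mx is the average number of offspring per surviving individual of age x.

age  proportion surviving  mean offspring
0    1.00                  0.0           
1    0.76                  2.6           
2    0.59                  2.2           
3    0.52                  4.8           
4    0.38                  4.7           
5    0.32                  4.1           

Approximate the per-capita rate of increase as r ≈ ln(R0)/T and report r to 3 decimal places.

0.751

R0 = Σ lx·mx = 0 + 1.976 + 1.298 + 2.496 + 1.786 + 1.312 = 8.868
Σ x·lx·mx = 25.764; T = 25.764/8.868 = 2.90528…
r ≈ ln(R0)/T = ln(8.868)/2.90528… = 0.7512… → 0.751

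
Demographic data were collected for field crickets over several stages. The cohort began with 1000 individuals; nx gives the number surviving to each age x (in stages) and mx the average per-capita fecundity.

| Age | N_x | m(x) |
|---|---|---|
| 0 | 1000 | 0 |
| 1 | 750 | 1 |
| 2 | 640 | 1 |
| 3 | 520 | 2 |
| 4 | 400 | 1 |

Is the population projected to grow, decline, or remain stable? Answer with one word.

growing

lx = nx/n0 = nx/1000: 1, 0.75, 0.64, 0.52, 0.4
R0 = Σ lx·mx = 0 + 0.75 + 0.64 + 1.04 + 0.4 = 2.83
R0 > 1, so the population is growing.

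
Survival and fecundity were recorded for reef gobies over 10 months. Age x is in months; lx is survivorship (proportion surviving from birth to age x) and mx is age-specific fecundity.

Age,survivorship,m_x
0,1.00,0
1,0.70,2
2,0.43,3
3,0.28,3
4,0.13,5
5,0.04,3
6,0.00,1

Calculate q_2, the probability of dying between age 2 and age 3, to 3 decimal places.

q_2 = (l_2 − l_3) / l_2 = (0.43 − 0.28) / 0.43
     = 0.15 / 0.43 = 0.348837… → 0.349

0.349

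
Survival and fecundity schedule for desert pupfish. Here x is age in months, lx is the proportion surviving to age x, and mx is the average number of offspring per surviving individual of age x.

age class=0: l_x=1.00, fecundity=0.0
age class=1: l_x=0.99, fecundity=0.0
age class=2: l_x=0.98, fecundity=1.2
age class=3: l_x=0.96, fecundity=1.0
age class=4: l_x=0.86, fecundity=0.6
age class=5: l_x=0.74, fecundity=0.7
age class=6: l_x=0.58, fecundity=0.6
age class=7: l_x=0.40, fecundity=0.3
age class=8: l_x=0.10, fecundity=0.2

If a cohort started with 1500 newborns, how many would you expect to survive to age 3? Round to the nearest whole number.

Expected survivors = N0 · l_3 = 1500 × 0.96 = 1440 → 1440

1440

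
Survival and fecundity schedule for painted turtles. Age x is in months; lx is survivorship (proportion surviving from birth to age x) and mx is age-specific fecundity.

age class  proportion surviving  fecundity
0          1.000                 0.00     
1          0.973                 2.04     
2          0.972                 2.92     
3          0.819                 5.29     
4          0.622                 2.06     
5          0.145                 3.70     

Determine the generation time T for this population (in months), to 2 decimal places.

lx·mx: 0, 1.98492, 2.83824, 4.33251, 1.28132, 0.5365 → R0 = 10.97349
x·lx·mx: 0, 1.98492, 5.67648, 12.99753, 5.12528, 2.6825 → Σ = 28.46671
T = 28.46671 / 10.97349 = 2.594135… → 2.59

2.59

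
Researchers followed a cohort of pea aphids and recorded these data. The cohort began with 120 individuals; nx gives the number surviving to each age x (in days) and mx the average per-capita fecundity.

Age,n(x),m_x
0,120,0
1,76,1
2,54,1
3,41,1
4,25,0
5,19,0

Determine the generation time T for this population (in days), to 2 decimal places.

1.80

lx = nx/n0 = nx/120: 1, 0.63333…, 0.45, 0.34167…, 0.20833…, 0.15833…
lx·mx: 0, 0.633333…, 0.45, 0.341667…, 0, 0 → R0 = 1.425…
x·lx·mx: 0, 0.633333…, 0.9, 1.025…, 0, 0 → Σ = 2.558333…
T = 2.558333… / 1.425… = 1.795322… → 1.80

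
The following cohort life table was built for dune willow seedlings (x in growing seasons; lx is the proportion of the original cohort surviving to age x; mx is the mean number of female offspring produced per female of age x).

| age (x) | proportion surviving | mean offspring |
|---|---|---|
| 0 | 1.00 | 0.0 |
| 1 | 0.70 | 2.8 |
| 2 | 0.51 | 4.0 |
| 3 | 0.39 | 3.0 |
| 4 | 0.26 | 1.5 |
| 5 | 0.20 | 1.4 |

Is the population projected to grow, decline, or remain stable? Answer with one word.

R0 = Σ lx·mx = 0 + 1.96 + 2.04 + 1.17 + 0.39 + 0.28 = 5.84
R0 > 1, so the population is growing.

growing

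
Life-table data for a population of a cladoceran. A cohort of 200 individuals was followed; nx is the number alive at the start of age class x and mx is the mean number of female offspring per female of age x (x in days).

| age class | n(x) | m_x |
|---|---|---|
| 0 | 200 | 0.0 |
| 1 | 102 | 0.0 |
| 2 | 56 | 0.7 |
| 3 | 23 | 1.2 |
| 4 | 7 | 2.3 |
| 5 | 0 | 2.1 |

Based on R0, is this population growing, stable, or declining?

lx = nx/n0 = nx/200: 1, 0.51, 0.28, 0.115, 0.035, 0
R0 = Σ lx·mx = 0 + 0 + 0.196 + 0.138 + 0.0805 + 0 = 0.4145
R0 < 1, so the population is declining.

declining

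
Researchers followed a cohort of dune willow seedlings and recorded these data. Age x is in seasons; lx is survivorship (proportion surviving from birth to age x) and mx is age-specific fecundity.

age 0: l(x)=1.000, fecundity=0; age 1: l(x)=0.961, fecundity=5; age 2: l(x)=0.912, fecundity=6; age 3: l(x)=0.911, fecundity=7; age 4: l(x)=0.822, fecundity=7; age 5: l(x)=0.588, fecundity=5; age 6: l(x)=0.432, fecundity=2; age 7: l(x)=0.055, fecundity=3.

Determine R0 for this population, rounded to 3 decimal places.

lx·mx by age: 0, 4.805, 5.472, 6.377, 5.754, 2.94, 0.864, 0.165
R0 = Σ lx·mx = 26.377 → 26.377

26.377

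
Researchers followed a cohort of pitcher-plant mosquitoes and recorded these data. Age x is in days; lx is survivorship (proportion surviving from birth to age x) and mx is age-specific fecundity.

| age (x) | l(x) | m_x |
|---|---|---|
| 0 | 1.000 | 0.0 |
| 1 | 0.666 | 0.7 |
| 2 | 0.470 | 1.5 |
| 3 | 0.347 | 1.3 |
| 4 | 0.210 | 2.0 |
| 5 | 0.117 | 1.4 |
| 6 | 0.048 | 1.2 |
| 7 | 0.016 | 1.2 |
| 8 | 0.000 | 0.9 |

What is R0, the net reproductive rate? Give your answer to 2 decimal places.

lx·mx by age: 0, 0.4662, 0.705, 0.4511, 0.42, 0.1638, 0.0576, 0.0192, 0
R0 = Σ lx·mx = 2.2829 → 2.28

2.28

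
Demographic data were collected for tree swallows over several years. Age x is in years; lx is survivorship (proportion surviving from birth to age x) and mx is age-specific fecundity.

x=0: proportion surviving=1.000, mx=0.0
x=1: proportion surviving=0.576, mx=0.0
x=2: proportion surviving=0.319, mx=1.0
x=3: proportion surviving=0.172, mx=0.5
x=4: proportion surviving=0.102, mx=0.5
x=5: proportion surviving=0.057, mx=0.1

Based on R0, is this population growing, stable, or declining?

R0 = Σ lx·mx = 0 + 0 + 0.319 + 0.086 + 0.051 + 0.0057 = 0.4617
R0 < 1, so the population is declining.

declining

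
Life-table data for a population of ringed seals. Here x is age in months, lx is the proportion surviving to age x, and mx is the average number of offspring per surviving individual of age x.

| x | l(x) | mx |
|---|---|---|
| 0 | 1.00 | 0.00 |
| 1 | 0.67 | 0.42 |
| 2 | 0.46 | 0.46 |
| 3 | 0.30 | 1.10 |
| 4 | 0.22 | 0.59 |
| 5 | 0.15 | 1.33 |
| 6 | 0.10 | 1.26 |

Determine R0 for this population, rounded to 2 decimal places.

1.28

lx·mx by age: 0, 0.2814, 0.2116, 0.33, 0.1298, 0.1995, 0.126
R0 = Σ lx·mx = 1.2783 → 1.28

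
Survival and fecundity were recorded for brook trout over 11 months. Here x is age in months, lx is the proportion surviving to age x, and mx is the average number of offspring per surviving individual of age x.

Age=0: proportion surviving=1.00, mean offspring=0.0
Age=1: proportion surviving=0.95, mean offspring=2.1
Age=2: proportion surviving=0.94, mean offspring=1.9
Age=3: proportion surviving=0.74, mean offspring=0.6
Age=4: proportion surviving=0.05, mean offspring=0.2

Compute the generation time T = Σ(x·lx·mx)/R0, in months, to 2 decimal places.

1.64

lx·mx: 0, 1.995, 1.786, 0.444, 0.01 → R0 = 4.235
x·lx·mx: 0, 1.995, 3.572, 1.332, 0.04 → Σ = 6.939
T = 6.939 / 4.235 = 1.638489… → 1.64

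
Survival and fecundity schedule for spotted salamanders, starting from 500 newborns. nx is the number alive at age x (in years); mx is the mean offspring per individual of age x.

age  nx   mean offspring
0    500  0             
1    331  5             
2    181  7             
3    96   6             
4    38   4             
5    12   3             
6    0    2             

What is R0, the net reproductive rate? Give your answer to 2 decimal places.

lx = nx/n0 = nx/500: 1, 0.662, 0.362, 0.192, 0.076, 0.024, 0
lx·mx by age: 0, 3.31, 2.534, 1.152, 0.304, 0.072, 0
R0 = Σ lx·mx = 7.372 → 7.37

7.37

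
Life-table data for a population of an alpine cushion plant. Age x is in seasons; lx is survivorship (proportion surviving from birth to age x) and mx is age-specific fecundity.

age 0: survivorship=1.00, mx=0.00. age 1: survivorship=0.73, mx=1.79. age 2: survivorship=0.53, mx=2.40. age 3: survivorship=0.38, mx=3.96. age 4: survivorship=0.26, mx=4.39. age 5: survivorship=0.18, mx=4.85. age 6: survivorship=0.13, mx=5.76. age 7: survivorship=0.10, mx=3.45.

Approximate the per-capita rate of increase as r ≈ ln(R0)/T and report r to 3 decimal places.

R0 = Σ lx·mx = 0 + 1.3067 + 1.272 + 1.5048 + 1.1414 + 0.873 + 0.7488 + 0.345 = 7.1917
Σ x·lx·mx = 24.2035; T = 24.2035/7.1917 = 3.36548…
r ≈ ln(R0)/T = ln(7.1917)/3.36548… = 0.58623… → 0.586

0.586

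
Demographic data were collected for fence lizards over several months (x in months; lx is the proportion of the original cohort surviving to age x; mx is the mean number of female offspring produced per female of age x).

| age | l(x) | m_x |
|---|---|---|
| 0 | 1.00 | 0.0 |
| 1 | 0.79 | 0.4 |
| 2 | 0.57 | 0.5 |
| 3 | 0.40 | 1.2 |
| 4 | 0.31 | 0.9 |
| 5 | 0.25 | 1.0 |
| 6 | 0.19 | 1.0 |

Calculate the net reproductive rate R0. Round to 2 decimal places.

1.80

lx·mx by age: 0, 0.316, 0.285, 0.48, 0.279, 0.25, 0.19
R0 = Σ lx·mx = 1.8 → 1.80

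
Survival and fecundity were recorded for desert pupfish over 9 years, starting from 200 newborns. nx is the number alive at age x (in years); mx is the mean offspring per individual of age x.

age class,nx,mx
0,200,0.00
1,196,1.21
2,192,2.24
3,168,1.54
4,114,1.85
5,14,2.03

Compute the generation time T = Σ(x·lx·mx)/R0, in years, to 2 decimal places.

2.45

lx = nx/n0 = nx/200: 1, 0.98, 0.96, 0.84, 0.57, 0.07
lx·mx: 0, 1.1858, 2.1504, 1.2936, 1.0545, 0.1421 → R0 = 5.8264
x·lx·mx: 0, 1.1858, 4.3008, 3.8808, 4.218, 0.7105 → Σ = 14.2959
T = 14.2959 / 5.8264 = 2.453642… → 2.45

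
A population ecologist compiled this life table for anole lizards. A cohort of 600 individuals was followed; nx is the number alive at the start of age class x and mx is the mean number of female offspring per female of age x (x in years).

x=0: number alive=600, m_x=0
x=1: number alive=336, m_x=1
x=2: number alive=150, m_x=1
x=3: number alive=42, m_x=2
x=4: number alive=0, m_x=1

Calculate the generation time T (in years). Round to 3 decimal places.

1.558

lx = nx/n0 = nx/600: 1, 0.56, 0.25, 0.07, 0
lx·mx: 0, 0.56, 0.25, 0.14, 0 → R0 = 0.95
x·lx·mx: 0, 0.56, 0.5, 0.42, 0 → Σ = 1.48
T = 1.48 / 0.95 = 1.557895… → 1.558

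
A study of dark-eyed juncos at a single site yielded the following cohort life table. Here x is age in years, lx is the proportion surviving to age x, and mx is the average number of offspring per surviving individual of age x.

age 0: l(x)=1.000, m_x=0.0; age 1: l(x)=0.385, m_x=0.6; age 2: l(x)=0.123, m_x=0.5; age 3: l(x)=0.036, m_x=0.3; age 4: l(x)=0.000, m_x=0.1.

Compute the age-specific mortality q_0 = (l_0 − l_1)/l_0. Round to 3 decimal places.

q_0 = (l_0 − l_1) / l_0 = (1 − 0.385) / 1
     = 0.615 / 1 = 0.615 → 0.615

0.615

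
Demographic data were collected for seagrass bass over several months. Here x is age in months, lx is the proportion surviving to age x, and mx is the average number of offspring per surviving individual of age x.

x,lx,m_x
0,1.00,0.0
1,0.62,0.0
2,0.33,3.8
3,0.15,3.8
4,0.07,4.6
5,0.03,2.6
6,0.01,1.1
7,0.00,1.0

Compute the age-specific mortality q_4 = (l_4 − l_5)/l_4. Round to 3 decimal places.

0.571

q_4 = (l_4 − l_5) / l_4 = (0.07 − 0.03) / 0.07
     = 0.04 / 0.07 = 0.571429… → 0.571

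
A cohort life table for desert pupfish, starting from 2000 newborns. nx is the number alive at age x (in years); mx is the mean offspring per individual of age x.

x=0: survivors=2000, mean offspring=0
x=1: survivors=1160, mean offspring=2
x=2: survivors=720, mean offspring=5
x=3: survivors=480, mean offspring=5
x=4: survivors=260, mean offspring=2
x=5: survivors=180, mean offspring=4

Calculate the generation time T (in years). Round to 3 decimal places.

2.343

lx = nx/n0 = nx/2000: 1, 0.58, 0.36, 0.24, 0.13, 0.09
lx·mx: 0, 1.16, 1.8, 1.2, 0.26, 0.36 → R0 = 4.78
x·lx·mx: 0, 1.16, 3.6, 3.6, 1.04, 1.8 → Σ = 11.2
T = 11.2 / 4.78 = 2.343096… → 2.343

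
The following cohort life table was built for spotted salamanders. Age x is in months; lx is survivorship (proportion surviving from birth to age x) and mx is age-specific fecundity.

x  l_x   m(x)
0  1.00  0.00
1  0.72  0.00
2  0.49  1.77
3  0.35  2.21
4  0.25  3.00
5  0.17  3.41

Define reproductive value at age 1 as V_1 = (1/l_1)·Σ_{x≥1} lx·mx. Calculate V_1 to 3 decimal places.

4.126

lx·mx for x ≥ 1: 0, 0.8673, 0.7735, 0.75, 0.5797 → sum = 2.9705
V_1 = 2.9705 / l_1 = 2.9705 / 0.72 = 4.125694… → 4.126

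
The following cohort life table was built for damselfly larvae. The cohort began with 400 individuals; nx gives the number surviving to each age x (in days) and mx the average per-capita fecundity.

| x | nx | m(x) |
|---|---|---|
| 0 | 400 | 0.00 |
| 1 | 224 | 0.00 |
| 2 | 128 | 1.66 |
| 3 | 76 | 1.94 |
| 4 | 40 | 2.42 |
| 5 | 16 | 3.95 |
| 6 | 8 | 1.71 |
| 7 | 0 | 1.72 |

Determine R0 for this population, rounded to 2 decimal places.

1.33

lx = nx/n0 = nx/400: 1, 0.56, 0.32, 0.19, 0.1, 0.04, 0.02, 0
lx·mx by age: 0, 0, 0.5312, 0.3686, 0.242, 0.158, 0.0342, 0
R0 = Σ lx·mx = 1.334 → 1.33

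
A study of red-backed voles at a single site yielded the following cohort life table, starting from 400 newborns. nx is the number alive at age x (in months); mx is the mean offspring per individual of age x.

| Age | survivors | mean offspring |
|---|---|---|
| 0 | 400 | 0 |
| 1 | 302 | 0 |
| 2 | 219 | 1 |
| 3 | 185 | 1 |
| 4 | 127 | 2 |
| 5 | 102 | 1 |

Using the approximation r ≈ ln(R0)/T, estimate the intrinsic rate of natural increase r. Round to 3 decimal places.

0.194

lx = nx/n0 = nx/400: 1, 0.755, 0.5475, 0.4625, 0.3175, 0.255
R0 = Σ lx·mx = 0 + 0 + 0.5475 + 0.4625 + 0.635 + 0.255 = 1.9
Σ x·lx·mx = 6.2975; T = 6.2975/1.9 = 3.31447…
r ≈ ln(R0)/T = ln(1.9)/3.31447… = 0.19365… → 0.194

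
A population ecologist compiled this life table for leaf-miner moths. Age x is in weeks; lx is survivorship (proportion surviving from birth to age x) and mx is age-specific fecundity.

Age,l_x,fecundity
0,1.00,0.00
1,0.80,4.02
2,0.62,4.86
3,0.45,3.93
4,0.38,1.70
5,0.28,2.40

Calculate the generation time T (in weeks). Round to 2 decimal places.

2.20

lx·mx: 0, 3.216, 3.0132, 1.7685, 0.646, 0.672 → R0 = 9.3157
x·lx·mx: 0, 3.216, 6.0264, 5.3055, 2.584, 3.36 → Σ = 20.4919
T = 20.4919 / 9.3157 = 2.199717… → 2.20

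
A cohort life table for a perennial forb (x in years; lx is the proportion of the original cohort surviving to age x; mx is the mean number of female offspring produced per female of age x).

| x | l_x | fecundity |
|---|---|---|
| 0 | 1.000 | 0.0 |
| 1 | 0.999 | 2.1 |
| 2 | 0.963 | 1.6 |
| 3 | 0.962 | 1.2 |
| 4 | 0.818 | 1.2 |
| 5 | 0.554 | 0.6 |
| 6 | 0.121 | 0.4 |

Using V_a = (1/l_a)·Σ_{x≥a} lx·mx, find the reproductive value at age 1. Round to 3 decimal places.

lx·mx for x ≥ 1: 2.0979, 1.5408, 1.1544, 0.9816, 0.3324, 0.0484 → sum = 6.1555
V_1 = 6.1555 / l_1 = 6.1555 / 0.999 = 6.161662… → 6.162

6.162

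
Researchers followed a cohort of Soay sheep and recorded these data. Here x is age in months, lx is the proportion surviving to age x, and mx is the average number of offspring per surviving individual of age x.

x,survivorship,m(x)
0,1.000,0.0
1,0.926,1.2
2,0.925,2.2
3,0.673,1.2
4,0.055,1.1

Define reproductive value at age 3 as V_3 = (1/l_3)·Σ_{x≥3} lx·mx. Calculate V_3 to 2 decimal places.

1.29

lx·mx for x ≥ 3: 0.8076, 0.0605 → sum = 0.8681
V_3 = 0.8681 / l_3 = 0.8681 / 0.673 = 1.289896… → 1.29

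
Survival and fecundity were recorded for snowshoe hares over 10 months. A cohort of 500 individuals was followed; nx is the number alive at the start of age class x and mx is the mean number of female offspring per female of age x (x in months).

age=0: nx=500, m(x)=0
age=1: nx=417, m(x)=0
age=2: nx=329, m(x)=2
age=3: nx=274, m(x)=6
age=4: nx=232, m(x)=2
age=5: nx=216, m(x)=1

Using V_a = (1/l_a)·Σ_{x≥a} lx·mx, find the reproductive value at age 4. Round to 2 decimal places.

2.93

lx = nx/n0 = nx/500: 1, 0.834, 0.658, 0.548, 0.464, 0.432
lx·mx for x ≥ 4: 0.928, 0.432 → sum = 1.36
V_4 = 1.36 / l_4 = 1.36 / 0.464 = 2.931034… → 2.93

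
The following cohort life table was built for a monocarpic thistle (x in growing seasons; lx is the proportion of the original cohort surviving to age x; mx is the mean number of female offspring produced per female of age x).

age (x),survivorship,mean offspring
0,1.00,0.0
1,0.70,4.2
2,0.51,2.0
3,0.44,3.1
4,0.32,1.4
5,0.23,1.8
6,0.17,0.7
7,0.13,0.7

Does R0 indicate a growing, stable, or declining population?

growing

R0 = Σ lx·mx = 0 + 2.94 + 1.02 + 1.364 + 0.448 + 0.414 + 0.119 + 0.091 = 6.396
R0 > 1, so the population is growing.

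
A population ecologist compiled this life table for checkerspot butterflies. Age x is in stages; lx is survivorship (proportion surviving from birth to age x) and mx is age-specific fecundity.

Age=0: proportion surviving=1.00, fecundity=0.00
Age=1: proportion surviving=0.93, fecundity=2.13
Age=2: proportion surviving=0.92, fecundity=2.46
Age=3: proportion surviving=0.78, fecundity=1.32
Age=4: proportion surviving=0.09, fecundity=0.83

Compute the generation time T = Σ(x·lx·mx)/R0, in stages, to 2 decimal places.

1.85

lx·mx: 0, 1.9809, 2.2632, 1.0296, 0.0747 → R0 = 5.3484
x·lx·mx: 0, 1.9809, 4.5264, 3.0888, 0.2988 → Σ = 9.8949
T = 9.8949 / 5.3484 = 1.850067… → 1.85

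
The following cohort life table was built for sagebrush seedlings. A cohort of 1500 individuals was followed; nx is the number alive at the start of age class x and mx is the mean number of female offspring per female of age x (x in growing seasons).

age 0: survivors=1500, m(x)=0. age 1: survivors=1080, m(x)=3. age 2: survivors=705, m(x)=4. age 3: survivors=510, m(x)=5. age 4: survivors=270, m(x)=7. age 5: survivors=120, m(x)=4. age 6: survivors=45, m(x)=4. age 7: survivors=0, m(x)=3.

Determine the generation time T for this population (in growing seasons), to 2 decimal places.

2.47

lx = nx/n0 = nx/1500: 1, 0.72, 0.47, 0.34, 0.18, 0.08, 0.03, 0
lx·mx: 0, 2.16, 1.88, 1.7, 1.26, 0.32, 0.12, 0 → R0 = 7.44
x·lx·mx: 0, 2.16, 3.76, 5.1, 5.04, 1.6, 0.72, 0 → Σ = 18.38
T = 18.38 / 7.44 = 2.47043… → 2.47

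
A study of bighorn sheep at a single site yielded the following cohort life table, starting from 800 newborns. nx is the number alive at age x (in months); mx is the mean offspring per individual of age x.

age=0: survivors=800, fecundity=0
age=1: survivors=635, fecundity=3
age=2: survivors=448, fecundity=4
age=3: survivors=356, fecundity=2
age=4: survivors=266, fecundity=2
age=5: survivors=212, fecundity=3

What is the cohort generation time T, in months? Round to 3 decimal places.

2.319

lx = nx/n0 = nx/800: 1, 0.79375, 0.56, 0.445, 0.3325, 0.265
lx·mx: 0, 2.38125, 2.24, 0.89, 0.665, 0.795 → R0 = 6.97125
x·lx·mx: 0, 2.38125, 4.48, 2.67, 2.66, 3.975 → Σ = 16.16625
T = 16.16625 / 6.97125 = 2.318989… → 2.319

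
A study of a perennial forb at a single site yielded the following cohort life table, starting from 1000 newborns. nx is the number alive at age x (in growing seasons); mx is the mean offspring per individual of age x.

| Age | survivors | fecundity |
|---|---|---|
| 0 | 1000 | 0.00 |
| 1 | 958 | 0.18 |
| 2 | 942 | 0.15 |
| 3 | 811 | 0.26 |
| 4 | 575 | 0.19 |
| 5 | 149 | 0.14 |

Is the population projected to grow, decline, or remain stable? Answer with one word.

declining

lx = nx/n0 = nx/1000: 1, 0.958, 0.942, 0.811, 0.575, 0.149
R0 = Σ lx·mx = 0 + 0.17244 + 0.1413 + 0.21086 + 0.10925 + 0.02086 = 0.65471
R0 < 1, so the population is declining.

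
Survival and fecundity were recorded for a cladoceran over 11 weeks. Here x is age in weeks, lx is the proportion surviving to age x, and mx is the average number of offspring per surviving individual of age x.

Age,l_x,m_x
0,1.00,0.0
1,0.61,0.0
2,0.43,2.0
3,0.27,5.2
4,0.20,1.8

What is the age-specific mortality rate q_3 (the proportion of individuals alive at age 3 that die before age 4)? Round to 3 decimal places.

q_3 = (l_3 − l_4) / l_3 = (0.27 − 0.2) / 0.27
     = 0.07 / 0.27 = 0.259259… → 0.259

0.259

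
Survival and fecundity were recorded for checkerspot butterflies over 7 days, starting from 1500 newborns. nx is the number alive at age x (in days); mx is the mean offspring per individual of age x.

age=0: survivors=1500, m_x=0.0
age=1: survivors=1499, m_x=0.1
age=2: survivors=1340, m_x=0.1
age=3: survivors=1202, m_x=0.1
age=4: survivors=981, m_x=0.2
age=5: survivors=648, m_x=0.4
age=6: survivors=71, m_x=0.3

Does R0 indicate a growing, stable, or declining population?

declining

lx = nx/n0 = nx/1500: 1, 0.99933…, 0.89333…, 0.80133…, 0.654, 0.432, 0.04733…
R0 = Σ lx·mx = 0 + 0.099933… + 0.089333… + 0.080133… + 0.1308 + 0.1728 + 0.0142… = 0.5872…
R0 < 1, so the population is declining.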